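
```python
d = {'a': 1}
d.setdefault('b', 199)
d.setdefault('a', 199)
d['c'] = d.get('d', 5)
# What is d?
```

After line 1: d = {'a': 1}
After line 2 (setdefault adds 'b'=199): d = {'a': 1, 'b': 199}
After line 3 (setdefault 'a' no-op, already exists): d = {'a': 1, 'b': 199}
After line 4 (get('d', 5) returns default since 'd' not in d): d = {'a': 1, 'b': 199, 'c': 5}

{'a': 1, 'b': 199, 'c': 5}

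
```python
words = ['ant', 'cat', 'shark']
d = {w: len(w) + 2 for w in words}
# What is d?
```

{'ant': 5, 'cat': 5, 'shark': 7}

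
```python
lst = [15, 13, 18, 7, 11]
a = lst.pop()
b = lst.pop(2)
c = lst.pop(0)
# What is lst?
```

After line 1: lst = [15, 13, 18, 7, 11]
After line 2 (pop() -> a = 11): lst = [15, 13, 18, 7]
After line 3 (pop(2) -> b = 18): lst = [15, 13, 7]
After line 4 (pop(0) -> c = 15): lst = [13, 7]

[13, 7]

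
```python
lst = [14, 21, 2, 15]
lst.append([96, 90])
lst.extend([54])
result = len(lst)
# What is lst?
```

After line 1: lst = [14, 21, 2, 15]
After line 2 (append adds [96, 90] as single element): lst = [14, 21, 2, 15, [96, 90]]
After line 3 (extend unpacks [54], adds 54): lst = [14, 21, 2, 15, [96, 90], 54]
After line 4: result = len(lst) = 6

[14, 21, 2, 15, [96, 90], 54]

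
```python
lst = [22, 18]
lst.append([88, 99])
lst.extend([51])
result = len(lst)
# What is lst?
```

After line 1: lst = [22, 18]
After line 2 (append adds [88, 99] as single element): lst = [22, 18, [88, 99]]
After line 3 (extend unpacks [51], adds 51): lst = [22, 18, [88, 99], 51]
After line 4: result = len(lst) = 4

[22, 18, [88, 99], 51]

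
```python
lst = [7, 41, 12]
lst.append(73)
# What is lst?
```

[7, 41, 12, 73]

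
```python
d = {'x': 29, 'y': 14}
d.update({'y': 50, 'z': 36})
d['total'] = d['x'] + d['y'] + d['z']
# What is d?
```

After line 1: d = {'x': 29, 'y': 14}
After line 2 (y overwritten, z added): d = {'x': 29, 'y': 50, 'z': 36}
After line 3 (total = 29 + 50 + 36 = 115): d = {'x': 29, 'y': 50, 'z': 36, 'total': 115}

{'x': 29, 'y': 50, 'z': 36, 'total': 115}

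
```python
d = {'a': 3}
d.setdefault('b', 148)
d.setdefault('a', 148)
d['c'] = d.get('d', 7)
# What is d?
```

After line 1: d = {'a': 3}
After line 2 (setdefault adds 'b'=148): d = {'a': 3, 'b': 148}
After line 3 (setdefault 'a' no-op, already exists): d = {'a': 3, 'b': 148}
After line 4 (get('d', 7) returns default since 'd' not in d): d = {'a': 3, 'b': 148, 'c': 7}

{'a': 3, 'b': 148, 'c': 7}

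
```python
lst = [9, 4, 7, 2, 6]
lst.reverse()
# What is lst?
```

[6, 2, 7, 4, 9]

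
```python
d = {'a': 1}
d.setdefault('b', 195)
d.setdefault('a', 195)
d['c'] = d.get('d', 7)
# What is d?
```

After line 1: d = {'a': 1}
After line 2 (setdefault adds 'b'=195): d = {'a': 1, 'b': 195}
After line 3 (setdefault 'a' no-op, already exists): d = {'a': 1, 'b': 195}
After line 4 (get('d', 7) returns default since 'd' not in d): d = {'a': 1, 'b': 195, 'c': 7}

{'a': 1, 'b': 195, 'c': 7}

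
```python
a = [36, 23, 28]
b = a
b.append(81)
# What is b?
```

After line 1: a = [36, 23, 28]
After line 2 (b = a is an alias, same object): a = [36, 23, 28], b = [36, 23, 28]
After line 3 (b.append mutates the shared list): a = [36, 23, 28, 81], b = [36, 23, 28, 81]

[36, 23, 28, 81]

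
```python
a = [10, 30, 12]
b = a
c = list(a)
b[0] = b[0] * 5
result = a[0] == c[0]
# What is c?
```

After line 1: a = [10, 30, 12]
After line 2 (b = a, alias): a = [10, 30, 12], b = [10, 30, 12]
After line 3 (c = list(a) is a copy, new object): c = [10, 30, 12]
After line 4 (b[0] = 10 * 5 = 50; mutates shared a/b): a = b = [50, 30, 12], c = [10, 30, 12]
After line 5 (a[0] = 50, c[0] = 10; result = False)

[10, 30, 12]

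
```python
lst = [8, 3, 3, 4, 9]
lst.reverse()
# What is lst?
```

[9, 4, 3, 3, 8]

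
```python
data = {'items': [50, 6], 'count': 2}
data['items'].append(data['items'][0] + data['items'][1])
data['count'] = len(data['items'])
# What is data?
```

After line 1: data = {'items': [50, 6], 'count': 2}
After line 2 (append 50 + 6 = 56): data = {'items': [50, 6, 56], 'count': 2}
After line 3 (count = len(items) = 3): data = {'items': [50, 6, 56], 'count': 3}

{'items': [50, 6, 56], 'count': 3}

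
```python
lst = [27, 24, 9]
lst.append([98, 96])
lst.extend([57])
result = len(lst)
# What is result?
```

After line 1: lst = [27, 24, 9]
After line 2 (append adds [98, 96] as single element): lst = [27, 24, 9, [98, 96]]
After line 3 (extend unpacks [57], adds 57): lst = [27, 24, 9, [98, 96], 57]
After line 4: result = len(lst) = 5

5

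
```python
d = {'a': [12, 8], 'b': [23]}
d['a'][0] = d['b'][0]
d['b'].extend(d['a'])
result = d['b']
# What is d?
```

After line 1: d = {'a': [12, 8], 'b': [23]}
After line 2 (a[0] = b[0] = 23): d = {'a': [23, 8], 'b': [23]}
After line 3 (b.extend(a) appends [23, 8]): d = {'a': [23, 8], 'b': [23, 23, 8]}
After line 4: result = d['b'] = [23, 23, 8]

{'a': [23, 8], 'b': [23, 23, 8]}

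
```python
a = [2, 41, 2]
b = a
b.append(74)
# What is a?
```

After line 1: a = [2, 41, 2]
After line 2 (b = a is an alias, same object): a = [2, 41, 2], b = [2, 41, 2]
After line 3 (b.append mutates the shared list): a = [2, 41, 2, 74], b = [2, 41, 2, 74]

[2, 41, 2, 74]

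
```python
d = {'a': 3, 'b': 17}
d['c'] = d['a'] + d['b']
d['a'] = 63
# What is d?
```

After line 1: d = {'a': 3, 'b': 17}
After line 2 (d['c'] = 3 + 17): d = {'a': 3, 'b': 17, 'c': 20}
After line 3: d = {'a': 63, 'b': 17, 'c': 20}

{'a': 63, 'b': 17, 'c': 20}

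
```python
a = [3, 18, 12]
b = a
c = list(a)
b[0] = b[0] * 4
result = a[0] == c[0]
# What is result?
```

After line 1: a = [3, 18, 12]
After line 2 (b = a, alias): a = [3, 18, 12], b = [3, 18, 12]
After line 3 (c = list(a) is a copy, new object): c = [3, 18, 12]
After line 4 (b[0] = 3 * 4 = 12; mutates shared a/b): a = b = [12, 18, 12], c = [3, 18, 12]
After line 5 (a[0] = 12, c[0] = 3; result = False)

False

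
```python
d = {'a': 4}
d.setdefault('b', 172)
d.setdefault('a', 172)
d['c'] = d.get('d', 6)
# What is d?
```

After line 1: d = {'a': 4}
After line 2 (setdefault adds 'b'=172): d = {'a': 4, 'b': 172}
After line 3 (setdefault 'a' no-op, already exists): d = {'a': 4, 'b': 172}
After line 4 (get('d', 6) returns default since 'd' not in d): d = {'a': 4, 'b': 172, 'c': 6}

{'a': 4, 'b': 172, 'c': 6}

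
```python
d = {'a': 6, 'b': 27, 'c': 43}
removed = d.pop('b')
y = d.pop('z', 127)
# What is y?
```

After line 1: d = {'a': 6, 'b': 27, 'c': 43}
After line 2 (pop 'b' returns 27): d = {'a': 6, 'c': 43}, removed = 27
After line 3 (pop 'z' missing, returns default 127): d = {'a': 6, 'c': 43}, y = 127

127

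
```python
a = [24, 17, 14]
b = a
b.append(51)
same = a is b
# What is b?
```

After line 1: a = [24, 17, 14]
After line 2 (b = a is an alias, same object): a = [24, 17, 14], b = [24, 17, 14]
After line 3 (b.append mutates the shared list): a = [24, 17, 14, 51], b = [24, 17, 14, 51]
After line 4 (same = a is b; same object -> True): same = True

[24, 17, 14, 51]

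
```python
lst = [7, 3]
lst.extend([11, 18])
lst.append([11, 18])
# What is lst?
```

After line 1: lst = [7, 3]
After line 2 (extend unpacks [11, 18]): lst = [7, 3, 11, 18]
After line 3 (append adds [11, 18] as single element): lst = [7, 3, 11, 18, [11, 18]]

[7, 3, 11, 18, [11, 18]]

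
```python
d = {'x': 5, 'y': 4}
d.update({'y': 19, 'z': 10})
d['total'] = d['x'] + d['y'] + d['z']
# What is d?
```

After line 1: d = {'x': 5, 'y': 4}
After line 2 (y overwritten, z added): d = {'x': 5, 'y': 19, 'z': 10}
After line 3 (total = 5 + 19 + 10 = 34): d = {'x': 5, 'y': 19, 'z': 10, 'total': 34}

{'x': 5, 'y': 19, 'z': 10, 'total': 34}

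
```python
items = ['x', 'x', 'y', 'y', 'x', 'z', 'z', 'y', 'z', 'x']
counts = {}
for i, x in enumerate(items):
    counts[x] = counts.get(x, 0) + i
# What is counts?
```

Initial: counts = {}, items = ['x', 'x', 'y', 'y', 'x', 'z', 'z', 'y', 'z', 'x']
i=0, x='x': counts = {'x': 0}
i=1, x='x': counts = {'x': 1}
i=2, x='y': counts = {'x': 1, 'y': 2}
i=3, x='y': counts = {'x': 1, 'y': 5}
i=4, x='x': counts = {'x': 5, 'y': 5}
i=5, x='z': counts = {'x': 5, 'y': 5, 'z': 5}
i=6, x='z': counts = {'x': 5, 'y': 5, 'z': 11}
i=7, x='y': counts = {'x': 5, 'y': 12, 'z': 11}
i=8, x='z': counts = {'x': 5, 'y': 12, 'z': 19}
i=9, x='x': counts = {'x': 14, 'y': 12, 'z': 19}

{'x': 14, 'y': 12, 'z': 19}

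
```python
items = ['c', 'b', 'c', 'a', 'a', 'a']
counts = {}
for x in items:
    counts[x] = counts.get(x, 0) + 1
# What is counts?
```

Initial: counts = {}, items = ['c', 'b', 'c', 'a', 'a', 'a']
See 'c': counts = {'c': 1}
See 'b': counts = {'c': 1, 'b': 1}
See 'c': counts = {'c': 2, 'b': 1}
See 'a': counts = {'c': 2, 'b': 1, 'a': 1}
See 'a': counts = {'c': 2, 'b': 1, 'a': 2}
See 'a': counts = {'c': 2, 'b': 1, 'a': 3}

{'c': 2, 'b': 1, 'a': 3}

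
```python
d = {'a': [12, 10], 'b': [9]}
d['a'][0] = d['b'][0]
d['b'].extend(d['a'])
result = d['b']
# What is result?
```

After line 1: d = {'a': [12, 10], 'b': [9]}
After line 2 (a[0] = b[0] = 9): d = {'a': [9, 10], 'b': [9]}
After line 3 (b.extend(a) appends [9, 10]): d = {'a': [9, 10], 'b': [9, 9, 10]}
After line 4: result = d['b'] = [9, 9, 10]

[9, 9, 10]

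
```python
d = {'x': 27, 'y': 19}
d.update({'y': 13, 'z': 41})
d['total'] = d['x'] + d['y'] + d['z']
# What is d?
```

After line 1: d = {'x': 27, 'y': 19}
After line 2 (y overwritten, z added): d = {'x': 27, 'y': 13, 'z': 41}
After line 3 (total = 27 + 13 + 41 = 81): d = {'x': 27, 'y': 13, 'z': 41, 'total': 81}

{'x': 27, 'y': 13, 'z': 41, 'total': 81}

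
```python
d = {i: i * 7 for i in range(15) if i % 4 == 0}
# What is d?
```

{0: 0, 4: 28, 8: 56, 12: 84}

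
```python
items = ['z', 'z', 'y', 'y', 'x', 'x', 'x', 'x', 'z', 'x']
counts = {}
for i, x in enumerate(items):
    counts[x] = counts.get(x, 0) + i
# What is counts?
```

Initial: counts = {}, items = ['z', 'z', 'y', 'y', 'x', 'x', 'x', 'x', 'z', 'x']
i=0, x='z': counts = {'z': 0}
i=1, x='z': counts = {'z': 1}
i=2, x='y': counts = {'z': 1, 'y': 2}
i=3, x='y': counts = {'z': 1, 'y': 5}
i=4, x='x': counts = {'z': 1, 'y': 5, 'x': 4}
i=5, x='x': counts = {'z': 1, 'y': 5, 'x': 9}
i=6, x='x': counts = {'z': 1, 'y': 5, 'x': 15}
i=7, x='x': counts = {'z': 1, 'y': 5, 'x': 22}
i=8, x='z': counts = {'z': 9, 'y': 5, 'x': 22}
i=9, x='x': counts = {'z': 9, 'y': 5, 'x': 31}

{'z': 9, 'y': 5, 'x': 31}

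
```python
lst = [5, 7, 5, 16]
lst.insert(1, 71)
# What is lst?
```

[5, 71, 7, 5, 16]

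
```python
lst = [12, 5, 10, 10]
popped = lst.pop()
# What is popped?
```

10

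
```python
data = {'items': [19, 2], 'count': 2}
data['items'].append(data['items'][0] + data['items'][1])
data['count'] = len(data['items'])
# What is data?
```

After line 1: data = {'items': [19, 2], 'count': 2}
After line 2 (append 19 + 2 = 21): data = {'items': [19, 2, 21], 'count': 2}
After line 3 (count = len(items) = 3): data = {'items': [19, 2, 21], 'count': 3}

{'items': [19, 2, 21], 'count': 3}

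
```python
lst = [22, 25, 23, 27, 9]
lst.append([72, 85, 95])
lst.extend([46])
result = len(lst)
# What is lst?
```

After line 1: lst = [22, 25, 23, 27, 9]
After line 2 (append adds [72, 85, 95] as single element): lst = [22, 25, 23, 27, 9, [72, 85, 95]]
After line 3 (extend unpacks [46], adds 46): lst = [22, 25, 23, 27, 9, [72, 85, 95], 46]
After line 4: result = len(lst) = 7

[22, 25, 23, 27, 9, [72, 85, 95], 46]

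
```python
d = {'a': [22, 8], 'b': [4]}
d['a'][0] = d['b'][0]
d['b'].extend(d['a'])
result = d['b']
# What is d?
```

After line 1: d = {'a': [22, 8], 'b': [4]}
After line 2 (a[0] = b[0] = 4): d = {'a': [4, 8], 'b': [4]}
After line 3 (b.extend(a) appends [4, 8]): d = {'a': [4, 8], 'b': [4, 4, 8]}
After line 4: result = d['b'] = [4, 4, 8]

{'a': [4, 8], 'b': [4, 4, 8]}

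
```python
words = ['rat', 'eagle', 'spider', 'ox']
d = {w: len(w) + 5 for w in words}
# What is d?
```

{'rat': 8, 'eagle': 10, 'spider': 11, 'ox': 7}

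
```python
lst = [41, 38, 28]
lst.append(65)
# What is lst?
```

[41, 38, 28, 65]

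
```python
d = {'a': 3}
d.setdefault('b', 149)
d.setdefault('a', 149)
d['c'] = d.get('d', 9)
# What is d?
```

After line 1: d = {'a': 3}
After line 2 (setdefault adds 'b'=149): d = {'a': 3, 'b': 149}
After line 3 (setdefault 'a' no-op, already exists): d = {'a': 3, 'b': 149}
After line 4 (get('d', 9) returns default since 'd' not in d): d = {'a': 3, 'b': 149, 'c': 9}

{'a': 3, 'b': 149, 'c': 9}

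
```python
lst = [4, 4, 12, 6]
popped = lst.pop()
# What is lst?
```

[4, 4, 12]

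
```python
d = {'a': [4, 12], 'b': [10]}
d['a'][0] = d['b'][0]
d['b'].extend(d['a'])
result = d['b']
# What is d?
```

After line 1: d = {'a': [4, 12], 'b': [10]}
After line 2 (a[0] = b[0] = 10): d = {'a': [10, 12], 'b': [10]}
After line 3 (b.extend(a) appends [10, 12]): d = {'a': [10, 12], 'b': [10, 10, 12]}
After line 4: result = d['b'] = [10, 10, 12]

{'a': [10, 12], 'b': [10, 10, 12]}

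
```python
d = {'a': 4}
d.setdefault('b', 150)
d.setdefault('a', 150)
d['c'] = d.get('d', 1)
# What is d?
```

After line 1: d = {'a': 4}
After line 2 (setdefault adds 'b'=150): d = {'a': 4, 'b': 150}
After line 3 (setdefault 'a' no-op, already exists): d = {'a': 4, 'b': 150}
After line 4 (get('d', 1) returns default since 'd' not in d): d = {'a': 4, 'b': 150, 'c': 1}

{'a': 4, 'b': 150, 'c': 1}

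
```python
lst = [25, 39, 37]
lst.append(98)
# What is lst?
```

[25, 39, 37, 98]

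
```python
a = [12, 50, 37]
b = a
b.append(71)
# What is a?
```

After line 1: a = [12, 50, 37]
After line 2 (b = a is an alias, same object): a = [12, 50, 37], b = [12, 50, 37]
After line 3 (b.append mutates the shared list): a = [12, 50, 37, 71], b = [12, 50, 37, 71]

[12, 50, 37, 71]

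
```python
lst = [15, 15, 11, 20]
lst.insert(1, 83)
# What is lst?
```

[15, 83, 15, 11, 20]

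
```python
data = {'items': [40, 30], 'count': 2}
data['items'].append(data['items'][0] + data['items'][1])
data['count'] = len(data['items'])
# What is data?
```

After line 1: data = {'items': [40, 30], 'count': 2}
After line 2 (append 40 + 30 = 70): data = {'items': [40, 30, 70], 'count': 2}
After line 3 (count = len(items) = 3): data = {'items': [40, 30, 70], 'count': 3}

{'items': [40, 30, 70], 'count': 3}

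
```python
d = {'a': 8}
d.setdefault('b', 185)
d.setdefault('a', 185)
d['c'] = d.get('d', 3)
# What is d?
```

After line 1: d = {'a': 8}
After line 2 (setdefault adds 'b'=185): d = {'a': 8, 'b': 185}
After line 3 (setdefault 'a' no-op, already exists): d = {'a': 8, 'b': 185}
After line 4 (get('d', 3) returns default since 'd' not in d): d = {'a': 8, 'b': 185, 'c': 3}

{'a': 8, 'b': 185, 'c': 3}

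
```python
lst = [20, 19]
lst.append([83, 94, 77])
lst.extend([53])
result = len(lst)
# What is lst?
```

After line 1: lst = [20, 19]
After line 2 (append adds [83, 94, 77] as single element): lst = [20, 19, [83, 94, 77]]
After line 3 (extend unpacks [53], adds 53): lst = [20, 19, [83, 94, 77], 53]
After line 4: result = len(lst) = 4

[20, 19, [83, 94, 77], 53]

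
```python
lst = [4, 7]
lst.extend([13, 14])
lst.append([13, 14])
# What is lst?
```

After line 1: lst = [4, 7]
After line 2 (extend unpacks [13, 14]): lst = [4, 7, 13, 14]
After line 3 (append adds [13, 14] as single element): lst = [4, 7, 13, 14, [13, 14]]

[4, 7, 13, 14, [13, 14]]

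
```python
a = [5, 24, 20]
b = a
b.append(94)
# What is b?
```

After line 1: a = [5, 24, 20]
After line 2 (b = a is an alias, same object): a = [5, 24, 20], b = [5, 24, 20]
After line 3 (b.append mutates the shared list): a = [5, 24, 20, 94], b = [5, 24, 20, 94]

[5, 24, 20, 94]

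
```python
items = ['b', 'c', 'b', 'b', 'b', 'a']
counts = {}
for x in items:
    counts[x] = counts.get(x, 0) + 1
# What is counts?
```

Initial: counts = {}, items = ['b', 'c', 'b', 'b', 'b', 'a']
See 'b': counts = {'b': 1}
See 'c': counts = {'b': 1, 'c': 1}
See 'b': counts = {'b': 2, 'c': 1}
See 'b': counts = {'b': 3, 'c': 1}
See 'b': counts = {'b': 4, 'c': 1}
See 'a': counts = {'b': 4, 'c': 1, 'a': 1}

{'b': 4, 'c': 1, 'a': 1}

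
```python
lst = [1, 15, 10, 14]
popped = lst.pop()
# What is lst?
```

[1, 15, 10]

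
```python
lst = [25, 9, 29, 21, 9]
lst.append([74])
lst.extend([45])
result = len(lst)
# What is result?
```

After line 1: lst = [25, 9, 29, 21, 9]
After line 2 (append adds [74] as single element): lst = [25, 9, 29, 21, 9, [74]]
After line 3 (extend unpacks [45], adds 45): lst = [25, 9, 29, 21, 9, [74], 45]
After line 4: result = len(lst) = 7

7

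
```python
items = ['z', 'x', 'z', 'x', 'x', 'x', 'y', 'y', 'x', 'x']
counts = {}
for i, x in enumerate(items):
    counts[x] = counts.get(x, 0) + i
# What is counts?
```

Initial: counts = {}, items = ['z', 'x', 'z', 'x', 'x', 'x', 'y', 'y', 'x', 'x']
i=0, x='z': counts = {'z': 0}
i=1, x='x': counts = {'z': 0, 'x': 1}
i=2, x='z': counts = {'z': 2, 'x': 1}
i=3, x='x': counts = {'z': 2, 'x': 4}
i=4, x='x': counts = {'z': 2, 'x': 8}
i=5, x='x': counts = {'z': 2, 'x': 13}
i=6, x='y': counts = {'z': 2, 'x': 13, 'y': 6}
i=7, x='y': counts = {'z': 2, 'x': 13, 'y': 13}
i=8, x='x': counts = {'z': 2, 'x': 21, 'y': 13}
i=9, x='x': counts = {'z': 2, 'x': 30, 'y': 13}

{'z': 2, 'x': 30, 'y': 13}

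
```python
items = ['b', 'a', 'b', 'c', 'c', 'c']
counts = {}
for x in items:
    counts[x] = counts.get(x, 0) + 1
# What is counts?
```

Initial: counts = {}, items = ['b', 'a', 'b', 'c', 'c', 'c']
See 'b': counts = {'b': 1}
See 'a': counts = {'b': 1, 'a': 1}
See 'b': counts = {'b': 2, 'a': 1}
See 'c': counts = {'b': 2, 'a': 1, 'c': 1}
See 'c': counts = {'b': 2, 'a': 1, 'c': 2}
See 'c': counts = {'b': 2, 'a': 1, 'c': 3}

{'b': 2, 'a': 1, 'c': 3}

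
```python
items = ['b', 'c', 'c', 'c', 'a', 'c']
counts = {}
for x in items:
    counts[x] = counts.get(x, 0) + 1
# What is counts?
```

Initial: counts = {}, items = ['b', 'c', 'c', 'c', 'a', 'c']
See 'b': counts = {'b': 1}
See 'c': counts = {'b': 1, 'c': 1}
See 'c': counts = {'b': 1, 'c': 2}
See 'c': counts = {'b': 1, 'c': 3}
See 'a': counts = {'b': 1, 'c': 3, 'a': 1}
See 'c': counts = {'b': 1, 'c': 4, 'a': 1}

{'b': 1, 'c': 4, 'a': 1}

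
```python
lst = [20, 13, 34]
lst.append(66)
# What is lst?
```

[20, 13, 34, 66]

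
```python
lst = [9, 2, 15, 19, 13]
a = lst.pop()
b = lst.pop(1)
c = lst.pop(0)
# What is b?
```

After line 1: lst = [9, 2, 15, 19, 13]
After line 2 (pop() -> a = 13): lst = [9, 2, 15, 19]
After line 3 (pop(1) -> b = 2): lst = [9, 15, 19]
After line 4 (pop(0) -> c = 9): lst = [15, 19]

2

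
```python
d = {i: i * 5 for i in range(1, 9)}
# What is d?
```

{1: 5, 2: 10, 3: 15, 4: 20, 5: 25, 6: 30, 7: 35, 8: 40}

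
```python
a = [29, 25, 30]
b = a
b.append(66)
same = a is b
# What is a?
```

After line 1: a = [29, 25, 30]
After line 2 (b = a is an alias, same object): a = [29, 25, 30], b = [29, 25, 30]
After line 3 (b.append mutates the shared list): a = [29, 25, 30, 66], b = [29, 25, 30, 66]
After line 4 (same = a is b; same object -> True): same = True

[29, 25, 30, 66]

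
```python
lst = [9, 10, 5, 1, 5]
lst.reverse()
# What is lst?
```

[5, 1, 5, 10, 9]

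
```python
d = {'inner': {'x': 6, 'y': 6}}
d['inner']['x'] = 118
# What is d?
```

After line 1: d = {'inner': {'x': 6, 'y': 6}}
After line 2 (inner x overwritten): d = {'inner': {'x': 118, 'y': 6}}

{'inner': {'x': 118, 'y': 6}}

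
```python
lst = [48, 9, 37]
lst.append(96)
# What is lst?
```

[48, 9, 37, 96]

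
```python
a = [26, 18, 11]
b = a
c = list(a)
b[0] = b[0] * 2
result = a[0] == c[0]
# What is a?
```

After line 1: a = [26, 18, 11]
After line 2 (b = a, alias): a = [26, 18, 11], b = [26, 18, 11]
After line 3 (c = list(a) is a copy, new object): c = [26, 18, 11]
After line 4 (b[0] = 26 * 2 = 52; mutates shared a/b): a = b = [52, 18, 11], c = [26, 18, 11]
After line 5 (a[0] = 52, c[0] = 26; result = False)

[52, 18, 11]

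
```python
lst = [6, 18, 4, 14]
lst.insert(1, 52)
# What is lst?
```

[6, 52, 18, 4, 14]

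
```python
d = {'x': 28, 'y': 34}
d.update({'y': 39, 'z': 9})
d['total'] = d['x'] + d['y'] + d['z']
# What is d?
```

After line 1: d = {'x': 28, 'y': 34}
After line 2 (y overwritten, z added): d = {'x': 28, 'y': 39, 'z': 9}
After line 3 (total = 28 + 39 + 9 = 76): d = {'x': 28, 'y': 39, 'z': 9, 'total': 76}

{'x': 28, 'y': 39, 'z': 9, 'total': 76}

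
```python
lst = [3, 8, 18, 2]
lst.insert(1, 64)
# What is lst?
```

[3, 64, 8, 18, 2]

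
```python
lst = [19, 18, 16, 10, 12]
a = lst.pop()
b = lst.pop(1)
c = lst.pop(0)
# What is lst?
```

After line 1: lst = [19, 18, 16, 10, 12]
After line 2 (pop() -> a = 12): lst = [19, 18, 16, 10]
After line 3 (pop(1) -> b = 18): lst = [19, 16, 10]
After line 4 (pop(0) -> c = 19): lst = [16, 10]

[16, 10]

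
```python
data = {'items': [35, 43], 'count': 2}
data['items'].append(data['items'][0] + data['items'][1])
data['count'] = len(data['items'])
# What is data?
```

After line 1: data = {'items': [35, 43], 'count': 2}
After line 2 (append 35 + 43 = 78): data = {'items': [35, 43, 78], 'count': 2}
After line 3 (count = len(items) = 3): data = {'items': [35, 43, 78], 'count': 3}

{'items': [35, 43, 78], 'count': 3}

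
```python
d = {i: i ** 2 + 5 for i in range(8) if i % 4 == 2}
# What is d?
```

{2: 9, 6: 41}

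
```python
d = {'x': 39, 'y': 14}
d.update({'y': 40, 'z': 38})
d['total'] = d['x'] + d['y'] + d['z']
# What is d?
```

After line 1: d = {'x': 39, 'y': 14}
After line 2 (y overwritten, z added): d = {'x': 39, 'y': 40, 'z': 38}
After line 3 (total = 39 + 40 + 38 = 117): d = {'x': 39, 'y': 40, 'z': 38, 'total': 117}

{'x': 39, 'y': 40, 'z': 38, 'total': 117}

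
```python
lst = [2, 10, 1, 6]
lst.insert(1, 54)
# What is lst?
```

[2, 54, 10, 1, 6]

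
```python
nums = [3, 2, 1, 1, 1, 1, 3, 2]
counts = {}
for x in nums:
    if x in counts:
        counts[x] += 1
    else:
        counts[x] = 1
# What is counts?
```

Initial: counts = {}, nums = [3, 2, 1, 1, 1, 1, 3, 2]
See 3: counts = {3: 1}
See 2: counts = {3: 1, 2: 1}
See 1: counts = {3: 1, 2: 1, 1: 1}
See 1: counts = {3: 1, 2: 1, 1: 2}
See 1: counts = {3: 1, 2: 1, 1: 3}
See 1: counts = {3: 1, 2: 1, 1: 4}
See 3: counts = {3: 2, 2: 1, 1: 4}
See 2: counts = {3: 2, 2: 2, 1: 4}

{3: 2, 2: 2, 1: 4}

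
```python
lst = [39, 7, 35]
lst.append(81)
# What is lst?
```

[39, 7, 35, 81]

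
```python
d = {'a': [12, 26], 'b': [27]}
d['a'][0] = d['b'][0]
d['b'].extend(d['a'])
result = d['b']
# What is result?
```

After line 1: d = {'a': [12, 26], 'b': [27]}
After line 2 (a[0] = b[0] = 27): d = {'a': [27, 26], 'b': [27]}
After line 3 (b.extend(a) appends [27, 26]): d = {'a': [27, 26], 'b': [27, 27, 26]}
After line 4: result = d['b'] = [27, 27, 26]

[27, 27, 26]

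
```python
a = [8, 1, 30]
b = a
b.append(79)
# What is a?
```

After line 1: a = [8, 1, 30]
After line 2 (b = a is an alias, same object): a = [8, 1, 30], b = [8, 1, 30]
After line 3 (b.append mutates the shared list): a = [8, 1, 30, 79], b = [8, 1, 30, 79]

[8, 1, 30, 79]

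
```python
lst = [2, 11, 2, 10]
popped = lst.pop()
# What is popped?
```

10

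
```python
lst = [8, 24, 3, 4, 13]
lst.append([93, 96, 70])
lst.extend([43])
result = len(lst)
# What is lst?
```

After line 1: lst = [8, 24, 3, 4, 13]
After line 2 (append adds [93, 96, 70] as single element): lst = [8, 24, 3, 4, 13, [93, 96, 70]]
After line 3 (extend unpacks [43], adds 43): lst = [8, 24, 3, 4, 13, [93, 96, 70], 43]
After line 4: result = len(lst) = 7

[8, 24, 3, 4, 13, [93, 96, 70], 43]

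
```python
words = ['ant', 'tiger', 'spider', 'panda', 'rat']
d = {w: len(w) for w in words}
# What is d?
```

{'ant': 3, 'tiger': 5, 'spider': 6, 'panda': 5, 'rat': 3}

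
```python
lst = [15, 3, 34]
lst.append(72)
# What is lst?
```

[15, 3, 34, 72]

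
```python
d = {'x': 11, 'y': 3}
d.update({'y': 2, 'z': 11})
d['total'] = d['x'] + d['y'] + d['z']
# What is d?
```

After line 1: d = {'x': 11, 'y': 3}
After line 2 (y overwritten, z added): d = {'x': 11, 'y': 2, 'z': 11}
After line 3 (total = 11 + 2 + 11 = 24): d = {'x': 11, 'y': 2, 'z': 11, 'total': 24}

{'x': 11, 'y': 2, 'z': 11, 'total': 24}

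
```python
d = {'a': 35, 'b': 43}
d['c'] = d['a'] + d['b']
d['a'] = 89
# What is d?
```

After line 1: d = {'a': 35, 'b': 43}
After line 2 (d['c'] = 35 + 43): d = {'a': 35, 'b': 43, 'c': 78}
After line 3: d = {'a': 89, 'b': 43, 'c': 78}

{'a': 89, 'b': 43, 'c': 78}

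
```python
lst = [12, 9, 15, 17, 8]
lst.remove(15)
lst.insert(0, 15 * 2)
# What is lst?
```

After line 1: lst = [12, 9, 15, 17, 8]
After line 2 (remove first 15): lst = [12, 9, 17, 8]
After line 3 (insert 30 at index 0): lst = [30, 12, 9, 17, 8]

[30, 12, 9, 17, 8]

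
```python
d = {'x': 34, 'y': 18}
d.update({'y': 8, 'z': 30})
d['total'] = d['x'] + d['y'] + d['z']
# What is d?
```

After line 1: d = {'x': 34, 'y': 18}
After line 2 (y overwritten, z added): d = {'x': 34, 'y': 8, 'z': 30}
After line 3 (total = 34 + 8 + 30 = 72): d = {'x': 34, 'y': 8, 'z': 30, 'total': 72}

{'x': 34, 'y': 8, 'z': 30, 'total': 72}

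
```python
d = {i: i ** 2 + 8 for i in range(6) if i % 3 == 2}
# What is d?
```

{2: 12, 5: 33}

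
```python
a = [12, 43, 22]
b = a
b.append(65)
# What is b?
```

After line 1: a = [12, 43, 22]
After line 2 (b = a is an alias, same object): a = [12, 43, 22], b = [12, 43, 22]
After line 3 (b.append mutates the shared list): a = [12, 43, 22, 65], b = [12, 43, 22, 65]

[12, 43, 22, 65]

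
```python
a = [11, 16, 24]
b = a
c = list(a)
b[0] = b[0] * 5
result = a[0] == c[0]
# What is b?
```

After line 1: a = [11, 16, 24]
After line 2 (b = a, alias): a = [11, 16, 24], b = [11, 16, 24]
After line 3 (c = list(a) is a copy, new object): c = [11, 16, 24]
After line 4 (b[0] = 11 * 5 = 55; mutates shared a/b): a = b = [55, 16, 24], c = [11, 16, 24]
After line 5 (a[0] = 55, c[0] = 11; result = False)

[55, 16, 24]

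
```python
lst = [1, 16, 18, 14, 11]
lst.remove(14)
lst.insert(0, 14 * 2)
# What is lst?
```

After line 1: lst = [1, 16, 18, 14, 11]
After line 2 (remove first 14): lst = [1, 16, 18, 11]
After line 3 (insert 28 at index 0): lst = [28, 1, 16, 18, 11]

[28, 1, 16, 18, 11]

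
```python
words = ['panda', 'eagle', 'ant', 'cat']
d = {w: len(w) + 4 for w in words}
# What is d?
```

{'panda': 9, 'eagle': 9, 'ant': 7, 'cat': 7}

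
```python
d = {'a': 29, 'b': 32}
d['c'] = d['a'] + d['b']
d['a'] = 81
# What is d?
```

After line 1: d = {'a': 29, 'b': 32}
After line 2 (d['c'] = 29 + 32): d = {'a': 29, 'b': 32, 'c': 61}
After line 3: d = {'a': 81, 'b': 32, 'c': 61}

{'a': 81, 'b': 32, 'c': 61}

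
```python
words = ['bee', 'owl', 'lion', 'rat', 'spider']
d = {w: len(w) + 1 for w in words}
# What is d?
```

{'bee': 4, 'owl': 4, 'lion': 5, 'rat': 4, 'spider': 7}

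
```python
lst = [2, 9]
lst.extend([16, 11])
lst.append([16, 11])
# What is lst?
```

After line 1: lst = [2, 9]
After line 2 (extend unpacks [16, 11]): lst = [2, 9, 16, 11]
After line 3 (append adds [16, 11] as single element): lst = [2, 9, 16, 11, [16, 11]]

[2, 9, 16, 11, [16, 11]]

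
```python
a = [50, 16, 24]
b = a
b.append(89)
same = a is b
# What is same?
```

After line 1: a = [50, 16, 24]
After line 2 (b = a is an alias, same object): a = [50, 16, 24], b = [50, 16, 24]
After line 3 (b.append mutates the shared list): a = [50, 16, 24, 89], b = [50, 16, 24, 89]
After line 4 (same = a is b; same object -> True): same = True

True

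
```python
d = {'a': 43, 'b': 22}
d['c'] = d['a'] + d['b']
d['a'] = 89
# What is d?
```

After line 1: d = {'a': 43, 'b': 22}
After line 2 (d['c'] = 43 + 22): d = {'a': 43, 'b': 22, 'c': 65}
After line 3: d = {'a': 89, 'b': 22, 'c': 65}

{'a': 89, 'b': 22, 'c': 65}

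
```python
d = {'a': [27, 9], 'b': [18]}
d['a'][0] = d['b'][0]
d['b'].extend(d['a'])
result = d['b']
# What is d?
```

After line 1: d = {'a': [27, 9], 'b': [18]}
After line 2 (a[0] = b[0] = 18): d = {'a': [18, 9], 'b': [18]}
After line 3 (b.extend(a) appends [18, 9]): d = {'a': [18, 9], 'b': [18, 18, 9]}
After line 4: result = d['b'] = [18, 18, 9]

{'a': [18, 9], 'b': [18, 18, 9]}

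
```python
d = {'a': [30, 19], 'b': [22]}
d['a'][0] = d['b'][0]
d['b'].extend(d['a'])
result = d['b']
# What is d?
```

After line 1: d = {'a': [30, 19], 'b': [22]}
After line 2 (a[0] = b[0] = 22): d = {'a': [22, 19], 'b': [22]}
After line 3 (b.extend(a) appends [22, 19]): d = {'a': [22, 19], 'b': [22, 22, 19]}
After line 4: result = d['b'] = [22, 22, 19]

{'a': [22, 19], 'b': [22, 22, 19]}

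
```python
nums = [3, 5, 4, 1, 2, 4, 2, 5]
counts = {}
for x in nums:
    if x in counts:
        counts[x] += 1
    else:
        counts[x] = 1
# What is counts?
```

Initial: counts = {}, nums = [3, 5, 4, 1, 2, 4, 2, 5]
See 3: counts = {3: 1}
See 5: counts = {3: 1, 5: 1}
See 4: counts = {3: 1, 5: 1, 4: 1}
See 1: counts = {3: 1, 5: 1, 4: 1, 1: 1}
See 2: counts = {3: 1, 5: 1, 4: 1, 1: 1, 2: 1}
See 4: counts = {3: 1, 5: 1, 4: 2, 1: 1, 2: 1}
See 2: counts = {3: 1, 5: 1, 4: 2, 1: 1, 2: 2}
See 5: counts = {3: 1, 5: 2, 4: 2, 1: 1, 2: 2}

{3: 1, 5: 2, 4: 2, 1: 1, 2: 2}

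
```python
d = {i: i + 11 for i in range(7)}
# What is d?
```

{0: 11, 1: 12, 2: 13, 3: 14, 4: 15, 5: 16, 6: 17}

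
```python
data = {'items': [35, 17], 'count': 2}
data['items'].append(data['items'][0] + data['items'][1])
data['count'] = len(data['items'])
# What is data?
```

After line 1: data = {'items': [35, 17], 'count': 2}
After line 2 (append 35 + 17 = 52): data = {'items': [35, 17, 52], 'count': 2}
After line 3 (count = len(items) = 3): data = {'items': [35, 17, 52], 'count': 3}

{'items': [35, 17, 52], 'count': 3}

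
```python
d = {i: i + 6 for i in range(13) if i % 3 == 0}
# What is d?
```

{0: 6, 3: 9, 6: 12, 9: 15, 12: 18}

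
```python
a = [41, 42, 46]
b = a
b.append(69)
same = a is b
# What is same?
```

After line 1: a = [41, 42, 46]
After line 2 (b = a is an alias, same object): a = [41, 42, 46], b = [41, 42, 46]
After line 3 (b.append mutates the shared list): a = [41, 42, 46, 69], b = [41, 42, 46, 69]
After line 4 (same = a is b; same object -> True): same = True

True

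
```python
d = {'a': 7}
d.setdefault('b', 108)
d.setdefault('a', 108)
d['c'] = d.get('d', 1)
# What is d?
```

After line 1: d = {'a': 7}
After line 2 (setdefault adds 'b'=108): d = {'a': 7, 'b': 108}
After line 3 (setdefault 'a' no-op, already exists): d = {'a': 7, 'b': 108}
After line 4 (get('d', 1) returns default since 'd' not in d): d = {'a': 7, 'b': 108, 'c': 1}

{'a': 7, 'b': 108, 'c': 1}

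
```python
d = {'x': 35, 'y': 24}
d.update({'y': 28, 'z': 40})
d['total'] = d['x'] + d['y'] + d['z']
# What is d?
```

After line 1: d = {'x': 35, 'y': 24}
After line 2 (y overwritten, z added): d = {'x': 35, 'y': 28, 'z': 40}
After line 3 (total = 35 + 28 + 40 = 103): d = {'x': 35, 'y': 28, 'z': 40, 'total': 103}

{'x': 35, 'y': 28, 'z': 40, 'total': 103}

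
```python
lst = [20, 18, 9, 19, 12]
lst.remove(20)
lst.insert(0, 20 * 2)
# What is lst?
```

After line 1: lst = [20, 18, 9, 19, 12]
After line 2 (remove first 20): lst = [18, 9, 19, 12]
After line 3 (insert 40 at index 0): lst = [40, 18, 9, 19, 12]

[40, 18, 9, 19, 12]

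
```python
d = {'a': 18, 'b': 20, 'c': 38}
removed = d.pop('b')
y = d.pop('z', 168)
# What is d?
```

After line 1: d = {'a': 18, 'b': 20, 'c': 38}
After line 2 (pop 'b' returns 20): d = {'a': 18, 'c': 38}, removed = 20
After line 3 (pop 'z' missing, returns default 168): d = {'a': 18, 'c': 38}, y = 168

{'a': 18, 'c': 38}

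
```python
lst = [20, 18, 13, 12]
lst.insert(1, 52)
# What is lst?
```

[20, 52, 18, 13, 12]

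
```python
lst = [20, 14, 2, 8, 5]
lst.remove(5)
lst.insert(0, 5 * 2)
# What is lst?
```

After line 1: lst = [20, 14, 2, 8, 5]
After line 2 (remove first 5): lst = [20, 14, 2, 8]
After line 3 (insert 10 at index 0): lst = [10, 20, 14, 2, 8]

[10, 20, 14, 2, 8]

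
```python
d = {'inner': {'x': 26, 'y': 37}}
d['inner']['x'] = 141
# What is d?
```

After line 1: d = {'inner': {'x': 26, 'y': 37}}
After line 2 (inner x overwritten): d = {'inner': {'x': 141, 'y': 37}}

{'inner': {'x': 141, 'y': 37}}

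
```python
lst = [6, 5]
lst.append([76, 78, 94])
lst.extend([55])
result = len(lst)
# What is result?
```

After line 1: lst = [6, 5]
After line 2 (append adds [76, 78, 94] as single element): lst = [6, 5, [76, 78, 94]]
After line 3 (extend unpacks [55], adds 55): lst = [6, 5, [76, 78, 94], 55]
After line 4: result = len(lst) = 4

4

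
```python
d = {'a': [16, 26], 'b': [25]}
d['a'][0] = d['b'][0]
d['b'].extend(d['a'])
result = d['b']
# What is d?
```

After line 1: d = {'a': [16, 26], 'b': [25]}
After line 2 (a[0] = b[0] = 25): d = {'a': [25, 26], 'b': [25]}
After line 3 (b.extend(a) appends [25, 26]): d = {'a': [25, 26], 'b': [25, 25, 26]}
After line 4: result = d['b'] = [25, 25, 26]

{'a': [25, 26], 'b': [25, 25, 26]}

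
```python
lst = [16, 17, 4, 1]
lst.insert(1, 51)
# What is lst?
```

[16, 51, 17, 4, 1]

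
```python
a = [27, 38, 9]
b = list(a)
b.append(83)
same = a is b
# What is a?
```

After line 1: a = [27, 38, 9]
After line 2 (b = list(a) is a shallow copy, new object): a = [27, 38, 9], b = [27, 38, 9]
After line 3 (append only mutates b): a = [27, 38, 9], b = [27, 38, 9, 83]
After line 4 (same = a is b; different objects -> False): same = False

[27, 38, 9]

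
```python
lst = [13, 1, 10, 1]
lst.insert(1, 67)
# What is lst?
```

[13, 67, 1, 10, 1]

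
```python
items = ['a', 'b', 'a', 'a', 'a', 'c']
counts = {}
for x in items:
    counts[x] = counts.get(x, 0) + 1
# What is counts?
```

Initial: counts = {}, items = ['a', 'b', 'a', 'a', 'a', 'c']
See 'a': counts = {'a': 1}
See 'b': counts = {'a': 1, 'b': 1}
See 'a': counts = {'a': 2, 'b': 1}
See 'a': counts = {'a': 3, 'b': 1}
See 'a': counts = {'a': 4, 'b': 1}
See 'c': counts = {'a': 4, 'b': 1, 'c': 1}

{'a': 4, 'b': 1, 'c': 1}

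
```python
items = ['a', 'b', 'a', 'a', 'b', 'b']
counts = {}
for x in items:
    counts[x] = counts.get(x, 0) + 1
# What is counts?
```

Initial: counts = {}, items = ['a', 'b', 'a', 'a', 'b', 'b']
See 'a': counts = {'a': 1}
See 'b': counts = {'a': 1, 'b': 1}
See 'a': counts = {'a': 2, 'b': 1}
See 'a': counts = {'a': 3, 'b': 1}
See 'b': counts = {'a': 3, 'b': 2}
See 'b': counts = {'a': 3, 'b': 3}

{'a': 3, 'b': 3}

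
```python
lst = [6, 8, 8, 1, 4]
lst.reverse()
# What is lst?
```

[4, 1, 8, 8, 6]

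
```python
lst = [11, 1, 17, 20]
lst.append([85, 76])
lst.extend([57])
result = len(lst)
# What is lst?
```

After line 1: lst = [11, 1, 17, 20]
After line 2 (append adds [85, 76] as single element): lst = [11, 1, 17, 20, [85, 76]]
After line 3 (extend unpacks [57], adds 57): lst = [11, 1, 17, 20, [85, 76], 57]
After line 4: result = len(lst) = 6

[11, 1, 17, 20, [85, 76], 57]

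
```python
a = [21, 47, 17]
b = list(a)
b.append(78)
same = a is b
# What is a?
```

After line 1: a = [21, 47, 17]
After line 2 (b = list(a) is a shallow copy, new object): a = [21, 47, 17], b = [21, 47, 17]
After line 3 (append only mutates b): a = [21, 47, 17], b = [21, 47, 17, 78]
After line 4 (same = a is b; different objects -> False): same = False

[21, 47, 17]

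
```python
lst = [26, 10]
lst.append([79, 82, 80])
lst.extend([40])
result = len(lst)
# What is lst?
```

After line 1: lst = [26, 10]
After line 2 (append adds [79, 82, 80] as single element): lst = [26, 10, [79, 82, 80]]
After line 3 (extend unpacks [40], adds 40): lst = [26, 10, [79, 82, 80], 40]
After line 4: result = len(lst) = 4

[26, 10, [79, 82, 80], 40]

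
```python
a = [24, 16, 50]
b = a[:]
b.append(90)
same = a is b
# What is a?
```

After line 1: a = [24, 16, 50]
After line 2 (b = a[:] is a shallow copy, new object): a = [24, 16, 50], b = [24, 16, 50]
After line 3 (append only mutates b): a = [24, 16, 50], b = [24, 16, 50, 90]
After line 4 (same = a is b; different objects -> False): same = False

[24, 16, 50]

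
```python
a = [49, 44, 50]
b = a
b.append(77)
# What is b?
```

After line 1: a = [49, 44, 50]
After line 2 (b = a is an alias, same object): a = [49, 44, 50], b = [49, 44, 50]
After line 3 (b.append mutates the shared list): a = [49, 44, 50, 77], b = [49, 44, 50, 77]

[49, 44, 50, 77]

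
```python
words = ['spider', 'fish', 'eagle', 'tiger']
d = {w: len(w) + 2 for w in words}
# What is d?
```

{'spider': 8, 'fish': 6, 'eagle': 7, 'tiger': 7}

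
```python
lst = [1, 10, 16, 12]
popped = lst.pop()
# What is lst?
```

[1, 10, 16]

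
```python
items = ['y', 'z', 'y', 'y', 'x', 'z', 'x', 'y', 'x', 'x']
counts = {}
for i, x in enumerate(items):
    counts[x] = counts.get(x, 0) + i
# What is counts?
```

Initial: counts = {}, items = ['y', 'z', 'y', 'y', 'x', 'z', 'x', 'y', 'x', 'x']
i=0, x='y': counts = {'y': 0}
i=1, x='z': counts = {'y': 0, 'z': 1}
i=2, x='y': counts = {'y': 2, 'z': 1}
i=3, x='y': counts = {'y': 5, 'z': 1}
i=4, x='x': counts = {'y': 5, 'z': 1, 'x': 4}
i=5, x='z': counts = {'y': 5, 'z': 6, 'x': 4}
i=6, x='x': counts = {'y': 5, 'z': 6, 'x': 10}
i=7, x='y': counts = {'y': 12, 'z': 6, 'x': 10}
i=8, x='x': counts = {'y': 12, 'z': 6, 'x': 18}
i=9, x='x': counts = {'y': 12, 'z': 6, 'x': 27}

{'y': 12, 'z': 6, 'x': 27}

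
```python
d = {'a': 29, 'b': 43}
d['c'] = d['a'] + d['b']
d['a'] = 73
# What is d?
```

After line 1: d = {'a': 29, 'b': 43}
After line 2 (d['c'] = 29 + 43): d = {'a': 29, 'b': 43, 'c': 72}
After line 3: d = {'a': 73, 'b': 43, 'c': 72}

{'a': 73, 'b': 43, 'c': 72}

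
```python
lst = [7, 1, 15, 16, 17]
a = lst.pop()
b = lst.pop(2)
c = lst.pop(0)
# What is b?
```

After line 1: lst = [7, 1, 15, 16, 17]
After line 2 (pop() -> a = 17): lst = [7, 1, 15, 16]
After line 3 (pop(2) -> b = 15): lst = [7, 1, 16]
After line 4 (pop(0) -> c = 7): lst = [1, 16]

15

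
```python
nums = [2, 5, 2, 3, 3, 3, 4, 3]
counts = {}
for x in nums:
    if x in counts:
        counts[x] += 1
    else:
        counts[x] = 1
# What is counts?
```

Initial: counts = {}, nums = [2, 5, 2, 3, 3, 3, 4, 3]
See 2: counts = {2: 1}
See 5: counts = {2: 1, 5: 1}
See 2: counts = {2: 2, 5: 1}
See 3: counts = {2: 2, 5: 1, 3: 1}
See 3: counts = {2: 2, 5: 1, 3: 2}
See 3: counts = {2: 2, 5: 1, 3: 3}
See 4: counts = {2: 2, 5: 1, 3: 3, 4: 1}
See 3: counts = {2: 2, 5: 1, 3: 4, 4: 1}

{2: 2, 5: 1, 3: 4, 4: 1}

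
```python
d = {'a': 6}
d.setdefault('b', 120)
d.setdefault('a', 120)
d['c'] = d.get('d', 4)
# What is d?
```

After line 1: d = {'a': 6}
After line 2 (setdefault adds 'b'=120): d = {'a': 6, 'b': 120}
After line 3 (setdefault 'a' no-op, already exists): d = {'a': 6, 'b': 120}
After line 4 (get('d', 4) returns default since 'd' not in d): d = {'a': 6, 'b': 120, 'c': 4}

{'a': 6, 'b': 120, 'c': 4}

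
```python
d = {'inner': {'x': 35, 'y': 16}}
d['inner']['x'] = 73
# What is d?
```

After line 1: d = {'inner': {'x': 35, 'y': 16}}
After line 2 (inner x overwritten): d = {'inner': {'x': 73, 'y': 16}}

{'inner': {'x': 73, 'y': 16}}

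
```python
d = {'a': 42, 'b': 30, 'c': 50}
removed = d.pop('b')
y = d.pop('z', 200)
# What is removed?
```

After line 1: d = {'a': 42, 'b': 30, 'c': 50}
After line 2 (pop 'b' returns 30): d = {'a': 42, 'c': 50}, removed = 30
After line 3 (pop 'z' missing, returns default 200): d = {'a': 42, 'c': 50}, y = 200

30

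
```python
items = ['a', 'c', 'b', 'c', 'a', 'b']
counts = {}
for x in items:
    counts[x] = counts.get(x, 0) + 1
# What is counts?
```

Initial: counts = {}, items = ['a', 'c', 'b', 'c', 'a', 'b']
See 'a': counts = {'a': 1}
See 'c': counts = {'a': 1, 'c': 1}
See 'b': counts = {'a': 1, 'c': 1, 'b': 1}
See 'c': counts = {'a': 1, 'c': 2, 'b': 1}
See 'a': counts = {'a': 2, 'c': 2, 'b': 1}
See 'b': counts = {'a': 2, 'c': 2, 'b': 2}

{'a': 2, 'c': 2, 'b': 2}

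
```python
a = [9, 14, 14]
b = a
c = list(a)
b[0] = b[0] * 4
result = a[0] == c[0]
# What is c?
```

After line 1: a = [9, 14, 14]
After line 2 (b = a, alias): a = [9, 14, 14], b = [9, 14, 14]
After line 3 (c = list(a) is a copy, new object): c = [9, 14, 14]
After line 4 (b[0] = 9 * 4 = 36; mutates shared a/b): a = b = [36, 14, 14], c = [9, 14, 14]
After line 5 (a[0] = 36, c[0] = 9; result = False)

[9, 14, 14]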